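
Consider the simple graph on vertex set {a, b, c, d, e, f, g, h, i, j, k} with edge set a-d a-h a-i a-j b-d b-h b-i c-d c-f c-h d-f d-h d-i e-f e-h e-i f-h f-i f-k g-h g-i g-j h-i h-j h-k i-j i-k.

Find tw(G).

3

A width-3 tree decomposition is:
Bags: B1 = {a, d, h, i}  B2 = {d, f, h, i}  B3 = {c, d, f, h}  B4 = {b, d, h, i}  B5 = {e, f, h, i}  B6 = {a, h, i, j}  B7 = {g, h, i, j}  B8 = {f, h, i, k}
Tree: B1–B2, B2–B3, B2–B4, B2–B5, B1–B6, B6–B7, B5–B8
Each bag holds 4 vertices, so the decomposition has width 3, which upper-bounds the treewidth. For the lower bound, the 4 vertices {c, d, f, h} are pairwise adjacent, and any tree decomposition puts a clique entirely inside one bag — forcing width ≥ 3. The upper and lower bounds meet at 3, so that is the treewidth.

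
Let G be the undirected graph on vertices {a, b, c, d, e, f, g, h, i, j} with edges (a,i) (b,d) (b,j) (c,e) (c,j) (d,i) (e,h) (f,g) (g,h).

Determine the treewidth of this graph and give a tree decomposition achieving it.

Each bag holds 2 vertices, so the decomposition has width 1, which upper-bounds the treewidth. Any graph with an edge has treewidth ≥ 1, and G has the edge a–i. Combining the bounds, tw(G) = 1.

Treewidth 1.
Bags: B1 = {a, i}  B2 = {d, i}  B3 = {b, d}  B4 = {b, j}  B5 = {c, j}  B6 = {c, e}  B7 = {e, h}  B8 = {g, h}  B9 = {f, g}
Tree: B1–B2, B2–B3, B3–B4, B4–B5, B5–B6, B6–B7, B7–B8, B8–B9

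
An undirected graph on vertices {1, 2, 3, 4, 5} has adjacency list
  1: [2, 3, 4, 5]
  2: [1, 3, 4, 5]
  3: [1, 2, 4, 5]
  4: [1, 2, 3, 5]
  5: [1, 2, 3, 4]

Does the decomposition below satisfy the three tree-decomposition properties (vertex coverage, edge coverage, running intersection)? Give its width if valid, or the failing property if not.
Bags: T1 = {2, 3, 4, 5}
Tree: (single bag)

No — vertex 1 appears in no bag.

A tree decomposition must satisfy three properties: every vertex lies in some bag; for every edge, both endpoints lie together in some bag; and for every vertex, the bags containing it form a connected subtree. Here vertex 1 appears in no bag, so the decomposition is invalid.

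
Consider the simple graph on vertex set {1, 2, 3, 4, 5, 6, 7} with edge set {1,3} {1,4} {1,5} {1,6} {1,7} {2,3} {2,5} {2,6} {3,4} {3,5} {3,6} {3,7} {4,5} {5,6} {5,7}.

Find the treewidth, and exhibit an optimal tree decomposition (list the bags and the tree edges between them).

Treewidth 3.
Bags: B1 = {1, 3, 5, 6}  B2 = {1, 3, 5, 7}  B3 = {1, 3, 4, 5}  B4 = {2, 3, 5, 6}
Tree: B1–B2, B2–B3, B1–B4

The largest bag has 4 vertices, giving width 3; this decomposition certifies tw(G) ≤ 3. For the lower bound, the 4 vertices {1, 3, 4, 5} are pairwise adjacent, and any tree decomposition puts a clique entirely inside one bag — forcing width ≥ 3. The upper and lower bounds meet at 3, so that is the treewidth.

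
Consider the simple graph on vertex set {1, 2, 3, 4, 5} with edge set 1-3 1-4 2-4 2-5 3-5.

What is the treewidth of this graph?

A width-2 tree decomposition is:
Bags: B1 = {1, 3, 5}  B2 = {1, 4, 5}  B3 = {2, 4, 5}
Tree: B1–B2, B2–B3
Each bag holds 3 vertices, so the decomposition has width 2, which upper-bounds the treewidth. The edges 5–3–1–4–2–5 form a cycle, so G is not a tree and its treewidth is at least 2. Combining the bounds, tw(G) = 2.

2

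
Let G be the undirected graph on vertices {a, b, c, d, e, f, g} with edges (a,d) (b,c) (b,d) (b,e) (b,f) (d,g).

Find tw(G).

A width-1 tree decomposition is:
Bags: B1 = {b, d}  B2 = {a, d}  B3 = {b, e}  B4 = {b, c}  B5 = {b, f}  B6 = {d, g}
Tree: B1–B2, B1–B3, B1–B4, B1–B5, B2–B6
The largest bag has 2 vertices, giving width 1; this decomposition certifies tw(G) ≤ 1. Any graph with an edge has treewidth ≥ 1, and G has the edge d–b. Combining the bounds, tw(G) = 1.

1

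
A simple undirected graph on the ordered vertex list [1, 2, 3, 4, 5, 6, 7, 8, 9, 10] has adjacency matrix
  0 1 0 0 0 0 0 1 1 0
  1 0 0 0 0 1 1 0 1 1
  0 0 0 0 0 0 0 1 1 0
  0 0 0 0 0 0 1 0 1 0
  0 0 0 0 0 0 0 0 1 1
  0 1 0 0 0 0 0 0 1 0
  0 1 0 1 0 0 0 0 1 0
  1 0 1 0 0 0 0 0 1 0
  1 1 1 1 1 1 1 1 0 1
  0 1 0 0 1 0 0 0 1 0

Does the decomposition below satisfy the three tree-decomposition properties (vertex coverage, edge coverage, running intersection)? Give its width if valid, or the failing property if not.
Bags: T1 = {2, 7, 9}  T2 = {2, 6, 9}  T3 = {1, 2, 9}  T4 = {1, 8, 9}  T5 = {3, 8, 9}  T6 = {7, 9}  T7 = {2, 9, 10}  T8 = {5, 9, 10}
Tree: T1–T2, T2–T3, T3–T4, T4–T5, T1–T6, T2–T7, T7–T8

A tree decomposition must satisfy three properties: every vertex lies in some bag; for every edge, both endpoints lie together in some bag; and for every vertex, the bags containing it form a connected subtree. Here vertex 4 appears in no bag, so the decomposition is invalid.

No — vertex 4 appears in no bag.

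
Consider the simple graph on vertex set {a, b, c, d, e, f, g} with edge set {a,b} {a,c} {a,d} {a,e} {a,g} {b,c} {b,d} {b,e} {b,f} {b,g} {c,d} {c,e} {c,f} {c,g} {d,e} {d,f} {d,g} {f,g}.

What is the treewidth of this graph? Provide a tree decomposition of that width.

The largest bag has 5 vertices, giving width 4; this decomposition certifies tw(G) ≤ 4. Conversely, {b, c, d, f, g} is a clique of size 5, and the vertices of any clique must share a bag in every tree decomposition; so some bag has ≥ 5 vertices and tw(G) ≥ 4. The upper and lower bounds meet at 4, so that is the treewidth.

Treewidth 4.
One optimal decomposition is:
Bags: B1 = {a, b, c, d, e}  B2 = {a, b, c, d, g}  B3 = {b, c, d, f, g}
Tree: B1–B2, B2–B3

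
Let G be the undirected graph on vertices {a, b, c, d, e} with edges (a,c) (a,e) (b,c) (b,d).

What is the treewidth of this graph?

1

A width-1 tree decomposition is:
Bags: B1 = {b, d}  B2 = {b, c}  B3 = {a, c}  B4 = {a, e}
Tree: B1–B2, B2–B3, B3–B4
The largest bag has 2 vertices, giving width 1; this decomposition certifies tw(G) ≤ 1. Since G has at least one edge (e.g. d–b), it is not an edgeless graph, so tw(G) ≥ 1. The upper and lower bounds meet at 1, so that is the treewidth.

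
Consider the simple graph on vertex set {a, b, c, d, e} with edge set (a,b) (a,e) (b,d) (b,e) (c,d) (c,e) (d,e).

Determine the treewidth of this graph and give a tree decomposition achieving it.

Each bag holds 3 vertices, so the decomposition has width 2, which upper-bounds the treewidth. On the other hand G contains the 3-clique {c, d, e}. A clique must lie in a single bag of any decomposition, so no decomposition can have width below 2. Combining the bounds, tw(G) = 2.

Treewidth 2.
Bags: B1 = {a, b, e}  B2 = {b, d, e}  B3 = {c, d, e}
Tree: B1–B2, B2–B3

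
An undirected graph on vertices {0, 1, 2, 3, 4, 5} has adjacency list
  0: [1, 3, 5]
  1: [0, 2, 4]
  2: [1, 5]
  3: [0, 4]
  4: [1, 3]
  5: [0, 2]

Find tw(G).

2

A width-2 tree decomposition is:
Bags: B1 = {0, 3, 4}  B2 = {0, 1, 4}  B3 = {0, 1, 5}  B4 = {1, 2, 5}
Tree: B1–B2, B2–B3, B3–B4
The largest bag has 3 vertices, giving width 2; this decomposition certifies tw(G) ≤ 2. Since 3–4–1–0–3 is a cycle in G, G is not acyclic. Forests are exactly the graphs of treewidth ≤ 1, so tw(G) ≥ 2. Therefore the treewidth is 2.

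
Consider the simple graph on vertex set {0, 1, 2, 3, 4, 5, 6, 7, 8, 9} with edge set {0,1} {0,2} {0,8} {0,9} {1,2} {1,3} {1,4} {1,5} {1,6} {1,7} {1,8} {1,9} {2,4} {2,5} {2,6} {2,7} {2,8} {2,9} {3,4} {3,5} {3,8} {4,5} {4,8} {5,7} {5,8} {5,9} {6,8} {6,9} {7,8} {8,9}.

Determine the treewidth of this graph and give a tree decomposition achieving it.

Treewidth 4.
One optimal decomposition is:
Bags: B1 = {1, 2, 6, 8, 9}  B2 = {1, 2, 5, 8, 9}  B3 = {1, 2, 4, 5, 8}  B4 = {1, 2, 5, 7, 8}  B5 = {1, 3, 4, 5, 8}  B6 = {0, 1, 2, 8, 9}
Tree: B1–B2, B2–B3, B3–B4, B3–B5, B2–B6

Every bag has size at most 5, so the width is 5 − 1 = 4 and tw(G) ≤ 4. On the other hand G contains the 5-clique {0, 1, 2, 8, 9}. A clique must lie in a single bag of any decomposition, so no decomposition can have width below 4. Combining the bounds, tw(G) = 4.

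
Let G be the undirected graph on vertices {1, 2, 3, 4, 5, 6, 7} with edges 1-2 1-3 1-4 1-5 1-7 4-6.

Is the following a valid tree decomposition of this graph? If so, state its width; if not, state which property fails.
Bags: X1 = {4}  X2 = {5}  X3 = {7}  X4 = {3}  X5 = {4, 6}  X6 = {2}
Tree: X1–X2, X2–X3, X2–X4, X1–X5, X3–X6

No — vertex 1 appears in no bag.

A tree decomposition must satisfy three properties: every vertex lies in some bag; for every edge, both endpoints lie together in some bag; and for every vertex, the bags containing it form a connected subtree. Here vertex 1 appears in no bag, so the decomposition is invalid.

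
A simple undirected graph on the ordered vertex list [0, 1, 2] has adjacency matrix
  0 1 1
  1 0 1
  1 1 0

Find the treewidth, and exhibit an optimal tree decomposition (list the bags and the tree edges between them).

Treewidth 2.
One optimal decomposition is:
Bags: B1 = {0, 1, 2}
Tree: (single bag)

A single bag containing all 3 vertices is trivially a valid decomposition of width 2. Conversely, {0, 1, 2} is a clique of size 3, and the vertices of any clique must share a bag in every tree decomposition; so some bag has ≥ 3 vertices and tw(G) ≥ 2. Combining the bounds, tw(G) = 2.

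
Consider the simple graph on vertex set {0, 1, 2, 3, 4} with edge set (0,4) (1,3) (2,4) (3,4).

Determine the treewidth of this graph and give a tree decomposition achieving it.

Treewidth 1.
One optimal decomposition is:
Bags: B1 = {0, 4}  B2 = {2, 4}  B3 = {3, 4}  B4 = {1, 3}
Tree: B1–B2, B1–B3, B3–B4

The largest bag has 2 vertices, giving width 1; this decomposition certifies tw(G) ≤ 1. Since G has at least one edge (e.g. 0–4), it is not an edgeless graph, so tw(G) ≥ 1. Therefore the treewidth is 1.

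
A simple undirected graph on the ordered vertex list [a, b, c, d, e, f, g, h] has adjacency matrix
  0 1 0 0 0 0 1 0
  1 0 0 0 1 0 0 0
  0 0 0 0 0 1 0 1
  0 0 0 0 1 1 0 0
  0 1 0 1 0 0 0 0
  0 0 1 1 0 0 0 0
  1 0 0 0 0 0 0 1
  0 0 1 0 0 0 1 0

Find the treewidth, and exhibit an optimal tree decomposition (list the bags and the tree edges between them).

Each bag holds 3 vertices, so the decomposition has width 2, which upper-bounds the treewidth. Since h–g–a–b–e–d–f–c–h is a cycle in G, G is not acyclic. Forests are exactly the graphs of treewidth ≤ 1, so tw(G) ≥ 2. Combining the bounds, tw(G) = 2.

Treewidth 2.
Bags: B1 = {a, g, h}  B2 = {a, b, h}  B3 = {b, e, h}  B4 = {d, e, h}  B5 = {d, f, h}  B6 = {c, f, h}
Tree: B1–B2, B2–B3, B3–B4, B4–B5, B5–B6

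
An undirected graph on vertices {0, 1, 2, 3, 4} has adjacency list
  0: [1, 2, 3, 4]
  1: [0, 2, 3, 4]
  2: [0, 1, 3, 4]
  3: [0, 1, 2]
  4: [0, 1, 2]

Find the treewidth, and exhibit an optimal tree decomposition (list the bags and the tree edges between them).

Treewidth 3.
Bags: B1 = {0, 1, 2, 3}  B2 = {0, 1, 2, 4}
Tree: B1–B2

Each bag holds 4 vertices, so the decomposition has width 3, which upper-bounds the treewidth. Conversely, {0, 1, 2, 3} is a clique of size 4, and the vertices of any clique must share a bag in every tree decomposition; so some bag has ≥ 4 vertices and tw(G) ≥ 3. The upper and lower bounds meet at 3, so that is the treewidth.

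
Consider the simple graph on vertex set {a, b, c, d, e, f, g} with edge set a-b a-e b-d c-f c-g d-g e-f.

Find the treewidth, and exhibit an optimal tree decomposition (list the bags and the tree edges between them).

Treewidth 2.
One such decomposition:
Bags: B1 = {c, e, f}  B2 = {c, e, g}  B3 = {d, e, g}  B4 = {b, d, e}  B5 = {a, b, e}
Tree: B1–B2, B2–B3, B3–B4, B4–B5

The largest bag has 3 vertices, giving width 2; this decomposition certifies tw(G) ≤ 2. The edges e–f–c–g–d–b–a–e form a cycle, so G is not a tree and its treewidth is at least 2. Combining the bounds, tw(G) = 2.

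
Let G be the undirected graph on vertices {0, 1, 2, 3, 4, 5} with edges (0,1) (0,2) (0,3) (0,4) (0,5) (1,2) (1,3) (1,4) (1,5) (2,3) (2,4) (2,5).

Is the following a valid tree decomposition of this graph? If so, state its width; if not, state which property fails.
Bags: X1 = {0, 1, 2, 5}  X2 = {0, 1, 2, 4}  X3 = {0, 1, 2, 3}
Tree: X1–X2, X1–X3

Yes; width 3.

Vertex coverage: the bags together contain {0, 1, 2, 3, 4, 5}, the full vertex set. Edge coverage: each edge of G has both endpoints in at least one bag. Running intersection: for every vertex, the bags containing it form a connected subtree. All three properties hold, so this is a valid tree decomposition of width max|bag| − 1 = 3, and hence tw(G) ≤ 3.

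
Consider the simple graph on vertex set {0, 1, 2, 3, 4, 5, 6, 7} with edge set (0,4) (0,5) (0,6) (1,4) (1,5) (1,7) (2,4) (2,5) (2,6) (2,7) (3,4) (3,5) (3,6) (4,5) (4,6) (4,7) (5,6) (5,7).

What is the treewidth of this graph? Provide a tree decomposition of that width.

Every bag has size at most 4, so the width is 4 − 1 = 3 and tw(G) ≤ 3. Conversely, {1, 4, 5, 7} is a clique of size 4, and the vertices of any clique must share a bag in every tree decomposition; so some bag has ≥ 4 vertices and tw(G) ≥ 3. Combining the bounds, tw(G) = 3.

Treewidth 3.
One optimal decomposition is:
Bags: B1 = {3, 4, 5, 6}  B2 = {2, 4, 5, 6}  B3 = {0, 4, 5, 6}  B4 = {2, 4, 5, 7}  B5 = {1, 4, 5, 7}
Tree: B1–B2, B2–B3, B2–B4, B4–B5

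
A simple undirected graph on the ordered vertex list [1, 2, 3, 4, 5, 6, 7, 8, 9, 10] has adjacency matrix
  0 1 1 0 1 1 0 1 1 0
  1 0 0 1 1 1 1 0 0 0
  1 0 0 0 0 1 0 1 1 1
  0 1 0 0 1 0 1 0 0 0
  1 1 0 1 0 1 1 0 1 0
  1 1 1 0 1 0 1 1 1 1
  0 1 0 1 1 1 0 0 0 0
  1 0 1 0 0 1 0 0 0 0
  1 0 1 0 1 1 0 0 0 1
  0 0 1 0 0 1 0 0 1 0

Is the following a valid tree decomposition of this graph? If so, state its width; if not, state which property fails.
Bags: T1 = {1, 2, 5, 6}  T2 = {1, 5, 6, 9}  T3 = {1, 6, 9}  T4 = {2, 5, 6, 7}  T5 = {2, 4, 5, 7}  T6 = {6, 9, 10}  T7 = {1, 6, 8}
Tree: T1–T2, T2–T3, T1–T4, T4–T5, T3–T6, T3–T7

No — vertex 3 appears in no bag.

A tree decomposition must satisfy three properties: every vertex lies in some bag; for every edge, both endpoints lie together in some bag; and for every vertex, the bags containing it form a connected subtree. Here vertex 3 appears in no bag, so the decomposition is invalid.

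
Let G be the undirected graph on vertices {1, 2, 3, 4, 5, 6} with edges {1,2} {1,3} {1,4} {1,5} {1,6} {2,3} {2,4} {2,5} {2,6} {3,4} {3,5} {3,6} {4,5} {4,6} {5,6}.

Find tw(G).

A width-5 tree decomposition is:
Bags: B1 = {1, 2, 3, 4, 5, 6}
Tree: (single bag)
A single bag containing all 6 vertices is trivially a valid decomposition of width 5. Conversely, {1, 2, 3, 4, 5, 6} is a clique of size 6, and the vertices of any clique must share a bag in every tree decomposition; so some bag has ≥ 6 vertices and tw(G) ≥ 5. Combining the bounds, tw(G) = 5.

5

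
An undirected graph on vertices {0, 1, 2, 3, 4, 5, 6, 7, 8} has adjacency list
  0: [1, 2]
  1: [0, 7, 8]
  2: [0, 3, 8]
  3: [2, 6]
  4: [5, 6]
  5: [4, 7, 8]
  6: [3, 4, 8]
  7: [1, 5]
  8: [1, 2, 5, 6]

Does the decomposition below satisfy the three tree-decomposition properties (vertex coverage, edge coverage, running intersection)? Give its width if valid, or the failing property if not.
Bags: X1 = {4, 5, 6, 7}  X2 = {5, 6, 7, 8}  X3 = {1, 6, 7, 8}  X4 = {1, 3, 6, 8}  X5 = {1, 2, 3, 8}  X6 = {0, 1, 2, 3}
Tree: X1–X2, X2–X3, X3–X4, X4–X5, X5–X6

Yes; width 3.

Checking the three conditions: (i) the bags cover all of {0, 1, 2, 3, 4, 5, 6, 7, 8}; (ii) for each edge, some bag contains both endpoints; (iii) the bags containing any fixed vertex form a subtree. All hold, so the decomposition is valid with width 4 − 1 = 3.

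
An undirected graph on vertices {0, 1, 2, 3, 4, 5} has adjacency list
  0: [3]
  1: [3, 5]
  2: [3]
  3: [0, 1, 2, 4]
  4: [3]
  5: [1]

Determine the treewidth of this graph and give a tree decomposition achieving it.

Every bag has size at most 2, so the width is 2 − 1 = 1 and tw(G) ≤ 1. G has an edge, so its treewidth is at least 1. Combining the bounds, tw(G) = 1.

Treewidth 1.
One such decomposition:
Bags: B1 = {3, 4}  B2 = {1, 3}  B3 = {1, 5}  B4 = {2, 3}  B5 = {0, 3}
Tree: B1–B2, B2–B3, B1–B4, B2–B5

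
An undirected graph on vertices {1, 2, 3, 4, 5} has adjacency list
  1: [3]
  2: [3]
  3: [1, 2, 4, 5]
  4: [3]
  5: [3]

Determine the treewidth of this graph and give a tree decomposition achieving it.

Treewidth 1.
One optimal decomposition is:
Bags: B1 = {3, 4}  B2 = {3, 5}  B3 = {1, 3}  B4 = {2, 3}
Tree: B1–B2, B2–B3, B1–B4

Each bag holds 2 vertices, so the decomposition has width 1, which upper-bounds the treewidth. Any graph with an edge has treewidth ≥ 1, and G has the edge 3–4. The upper and lower bounds meet at 1, so that is the treewidth.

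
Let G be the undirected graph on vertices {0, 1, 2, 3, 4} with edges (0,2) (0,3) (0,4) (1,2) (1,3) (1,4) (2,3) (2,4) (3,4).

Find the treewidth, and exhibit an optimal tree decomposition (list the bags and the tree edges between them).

Treewidth 3.
Bags: B1 = {0, 2, 3, 4}  B2 = {1, 2, 3, 4}
Tree: B1–B2

Every bag has size at most 4, so the width is 4 − 1 = 3 and tw(G) ≤ 3. For the lower bound, the 4 vertices {0, 2, 3, 4} are pairwise adjacent, and any tree decomposition puts a clique entirely inside one bag — forcing width ≥ 3. Hence tw(G) = 3 exactly.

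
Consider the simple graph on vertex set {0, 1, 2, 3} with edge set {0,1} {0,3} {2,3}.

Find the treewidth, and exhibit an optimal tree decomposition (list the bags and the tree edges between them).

Treewidth 1.
Bags: B1 = {2, 3}  B2 = {0, 3}  B3 = {0, 1}
Tree: B1–B2, B2–B3

Every bag has size at most 2, so the width is 2 − 1 = 1 and tw(G) ≤ 1. G has an edge, so its treewidth is at least 1. The upper and lower bounds meet at 1, so that is the treewidth.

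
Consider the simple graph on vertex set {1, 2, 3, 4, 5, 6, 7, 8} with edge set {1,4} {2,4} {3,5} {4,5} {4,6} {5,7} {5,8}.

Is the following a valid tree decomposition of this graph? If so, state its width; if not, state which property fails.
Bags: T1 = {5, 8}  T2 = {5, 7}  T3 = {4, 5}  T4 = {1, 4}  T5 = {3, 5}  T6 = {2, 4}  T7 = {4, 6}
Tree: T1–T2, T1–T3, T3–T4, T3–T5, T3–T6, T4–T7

Vertex coverage: the bags together contain {1, 2, 3, 4, 5, 6, 7, 8}, the full vertex set. Edge coverage: each edge of G has both endpoints in at least one bag. Running intersection: for every vertex, the bags containing it form a connected subtree. All three properties hold, so this is a valid tree decomposition of width max|bag| − 1 = 1, and hence tw(G) ≤ 1.

Yes; width 1.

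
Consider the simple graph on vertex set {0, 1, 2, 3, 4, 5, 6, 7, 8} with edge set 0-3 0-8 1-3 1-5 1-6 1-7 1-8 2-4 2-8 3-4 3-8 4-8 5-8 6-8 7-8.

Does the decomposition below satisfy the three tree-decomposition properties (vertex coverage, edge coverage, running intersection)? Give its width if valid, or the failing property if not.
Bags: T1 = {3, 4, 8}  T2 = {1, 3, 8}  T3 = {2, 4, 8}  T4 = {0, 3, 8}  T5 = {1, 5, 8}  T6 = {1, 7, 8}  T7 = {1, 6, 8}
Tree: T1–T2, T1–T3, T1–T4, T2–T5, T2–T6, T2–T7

Yes; width 2.

Every vertex of G appears in some bag (union = {0, 1, 2, 3, 4, 5, 6, 7, 8}); every edge is covered by a bag; and for each vertex v the set of bags containing v is connected in the bag tree. The decomposition is therefore valid. The largest bag has 3 vertices, so the width is 2.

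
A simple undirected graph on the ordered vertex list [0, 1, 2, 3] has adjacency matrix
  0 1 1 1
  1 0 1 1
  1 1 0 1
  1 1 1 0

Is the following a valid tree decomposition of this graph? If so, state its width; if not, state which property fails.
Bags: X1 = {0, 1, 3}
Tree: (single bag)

A tree decomposition must satisfy three properties: every vertex lies in some bag; for every edge, both endpoints lie together in some bag; and for every vertex, the bags containing it form a connected subtree. Here vertex 2 appears in no bag, so the decomposition is invalid.

No — vertex 2 appears in no bag.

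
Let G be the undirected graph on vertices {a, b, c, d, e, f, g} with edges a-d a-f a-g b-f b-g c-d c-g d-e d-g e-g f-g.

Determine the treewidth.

2

A width-2 tree decomposition is:
Bags: B1 = {a, d, g}  B2 = {c, d, g}  B3 = {d, e, g}  B4 = {a, f, g}  B5 = {b, f, g}
Tree: B1–B2, B1–B3, B1–B4, B4–B5
The largest bag has 3 vertices, giving width 2; this decomposition certifies tw(G) ≤ 2. For the lower bound, the 3 vertices {d, e, g} are pairwise adjacent, and any tree decomposition puts a clique entirely inside one bag — forcing width ≥ 2. Therefore the treewidth is 2.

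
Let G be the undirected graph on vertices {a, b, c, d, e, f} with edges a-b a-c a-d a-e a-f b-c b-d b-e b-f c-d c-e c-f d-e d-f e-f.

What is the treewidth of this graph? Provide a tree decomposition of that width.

Treewidth 5.
Bags: B1 = {a, b, c, d, e, f}
Tree: (single bag)

With just one bag of size 6, the width is 6 − 1 = 5, so tw(G) ≤ 5. Conversely, {a, b, c, d, e, f} is a clique of size 6, and the vertices of any clique must share a bag in every tree decomposition; so some bag has ≥ 6 vertices and tw(G) ≥ 5. The upper and lower bounds meet at 5, so that is the treewidth.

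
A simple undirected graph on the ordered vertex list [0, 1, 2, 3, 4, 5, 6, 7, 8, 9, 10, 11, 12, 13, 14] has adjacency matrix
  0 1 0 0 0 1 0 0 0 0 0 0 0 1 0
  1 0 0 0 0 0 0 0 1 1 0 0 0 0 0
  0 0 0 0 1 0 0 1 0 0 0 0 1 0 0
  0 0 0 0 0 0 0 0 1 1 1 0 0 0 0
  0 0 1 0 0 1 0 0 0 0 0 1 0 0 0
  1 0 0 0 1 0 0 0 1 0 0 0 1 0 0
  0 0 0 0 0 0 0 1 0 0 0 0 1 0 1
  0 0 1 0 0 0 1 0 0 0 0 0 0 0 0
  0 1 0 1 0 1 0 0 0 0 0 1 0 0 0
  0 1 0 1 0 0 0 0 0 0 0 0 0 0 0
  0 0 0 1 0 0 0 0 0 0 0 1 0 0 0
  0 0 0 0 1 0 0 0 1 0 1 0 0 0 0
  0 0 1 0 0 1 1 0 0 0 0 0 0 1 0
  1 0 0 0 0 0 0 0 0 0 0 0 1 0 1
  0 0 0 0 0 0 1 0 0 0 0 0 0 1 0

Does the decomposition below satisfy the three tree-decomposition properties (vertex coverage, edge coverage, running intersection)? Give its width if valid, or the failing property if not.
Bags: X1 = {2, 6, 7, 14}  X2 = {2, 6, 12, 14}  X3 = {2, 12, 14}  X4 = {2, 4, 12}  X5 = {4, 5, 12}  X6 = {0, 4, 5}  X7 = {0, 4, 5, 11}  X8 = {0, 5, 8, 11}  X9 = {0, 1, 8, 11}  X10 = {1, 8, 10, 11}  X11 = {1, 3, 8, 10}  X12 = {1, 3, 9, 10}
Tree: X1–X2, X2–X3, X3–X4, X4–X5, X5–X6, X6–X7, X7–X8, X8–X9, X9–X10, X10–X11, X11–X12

No — vertex 13 appears in no bag.

A tree decomposition must satisfy three properties: every vertex lies in some bag; for every edge, both endpoints lie together in some bag; and for every vertex, the bags containing it form a connected subtree. Here vertex 13 appears in no bag, so the decomposition is invalid.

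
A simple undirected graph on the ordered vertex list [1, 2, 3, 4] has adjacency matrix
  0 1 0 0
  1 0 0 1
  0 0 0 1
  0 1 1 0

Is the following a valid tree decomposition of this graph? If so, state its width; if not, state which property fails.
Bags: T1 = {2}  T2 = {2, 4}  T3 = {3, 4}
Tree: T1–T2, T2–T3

A tree decomposition must satisfy three properties: every vertex lies in some bag; for every edge, both endpoints lie together in some bag; and for every vertex, the bags containing it form a connected subtree. Here vertex 1 appears in no bag, so the decomposition is invalid.

No — vertex 1 appears in no bag.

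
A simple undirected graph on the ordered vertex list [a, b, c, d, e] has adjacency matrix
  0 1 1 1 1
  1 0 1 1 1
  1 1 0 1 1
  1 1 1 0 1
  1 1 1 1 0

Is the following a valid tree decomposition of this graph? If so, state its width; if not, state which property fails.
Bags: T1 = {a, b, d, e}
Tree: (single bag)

A tree decomposition must satisfy three properties: every vertex lies in some bag; for every edge, both endpoints lie together in some bag; and for every vertex, the bags containing it form a connected subtree. Here vertex c appears in no bag, so the decomposition is invalid.

No — vertex c appears in no bag.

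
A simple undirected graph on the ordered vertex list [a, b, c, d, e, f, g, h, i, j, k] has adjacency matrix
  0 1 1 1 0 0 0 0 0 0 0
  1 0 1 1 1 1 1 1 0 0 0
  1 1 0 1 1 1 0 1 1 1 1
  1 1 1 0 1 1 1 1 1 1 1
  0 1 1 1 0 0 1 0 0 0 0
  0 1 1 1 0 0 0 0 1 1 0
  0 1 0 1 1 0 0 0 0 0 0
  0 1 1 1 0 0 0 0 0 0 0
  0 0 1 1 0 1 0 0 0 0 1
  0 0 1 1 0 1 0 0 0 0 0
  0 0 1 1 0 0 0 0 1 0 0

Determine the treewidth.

A width-3 tree decomposition is:
Bags: B1 = {a, b, c, d}  B2 = {b, c, d, e}  B3 = {b, c, d, f}  B4 = {b, c, d, h}  B5 = {c, d, f, i}  B6 = {c, d, f, j}  B7 = {c, d, i, k}  B8 = {b, d, e, g}
Tree: B1–B2, B2–B3, B1–B4, B3–B5, B3–B6, B5–B7, B2–B8
The largest bag has 4 vertices, giving width 3; this decomposition certifies tw(G) ≤ 3. On the other hand G contains the 4-clique {b, d, e, g}. A clique must lie in a single bag of any decomposition, so no decomposition can have width below 3. Combining the bounds, tw(G) = 3.

3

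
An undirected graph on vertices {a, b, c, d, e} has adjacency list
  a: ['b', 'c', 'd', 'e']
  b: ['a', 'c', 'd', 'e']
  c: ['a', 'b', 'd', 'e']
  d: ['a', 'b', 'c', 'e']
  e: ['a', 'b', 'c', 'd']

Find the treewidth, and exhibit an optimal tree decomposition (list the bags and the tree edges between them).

With just one bag of size 5, the width is 5 − 1 = 4, so tw(G) ≤ 4. For the lower bound, the 5 vertices {a, b, c, d, e} are pairwise adjacent, and any tree decomposition puts a clique entirely inside one bag — forcing width ≥ 4. Hence tw(G) = 4 exactly.

Treewidth 4.
One such decomposition:
Bags: B1 = {a, b, c, d, e}
Tree: (single bag)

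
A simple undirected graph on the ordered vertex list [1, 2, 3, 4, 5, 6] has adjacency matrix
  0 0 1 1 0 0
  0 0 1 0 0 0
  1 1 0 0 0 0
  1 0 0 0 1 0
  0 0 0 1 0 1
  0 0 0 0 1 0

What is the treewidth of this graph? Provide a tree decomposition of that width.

Treewidth 1.
Bags: B1 = {5, 6}  B2 = {4, 5}  B3 = {1, 4}  B4 = {1, 3}  B5 = {2, 3}
Tree: B1–B2, B2–B3, B3–B4, B4–B5

The largest bag has 2 vertices, giving width 1; this decomposition certifies tw(G) ≤ 1. Since G has at least one edge (e.g. 6–5), it is not an edgeless graph, so tw(G) ≥ 1. Combining the bounds, tw(G) = 1.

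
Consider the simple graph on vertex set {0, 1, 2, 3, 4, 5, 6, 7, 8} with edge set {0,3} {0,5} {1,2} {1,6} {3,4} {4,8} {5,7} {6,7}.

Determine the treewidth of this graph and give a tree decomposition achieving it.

Each bag holds 2 vertices, so the decomposition has width 1, which upper-bounds the treewidth. G has an edge, so its treewidth is at least 1. Hence tw(G) = 1 exactly.

Treewidth 1.
Bags: B1 = {4, 8}  B2 = {3, 4}  B3 = {0, 3}  B4 = {0, 5}  B5 = {5, 7}  B6 = {6, 7}  B7 = {1, 6}  B8 = {1, 2}
Tree: B1–B2, B2–B3, B3–B4, B4–B5, B5–B6, B6–B7, B7–B8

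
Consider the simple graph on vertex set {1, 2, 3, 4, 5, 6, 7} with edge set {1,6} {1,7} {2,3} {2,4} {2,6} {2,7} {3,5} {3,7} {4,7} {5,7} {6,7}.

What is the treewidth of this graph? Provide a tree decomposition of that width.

Treewidth 2.
Bags: B1 = {3, 5, 7}  B2 = {2, 3, 7}  B3 = {2, 4, 7}  B4 = {2, 6, 7}  B5 = {1, 6, 7}
Tree: B1–B2, B2–B3, B2–B4, B4–B5

Every bag has size at most 3, so the width is 3 − 1 = 2 and tw(G) ≤ 2. For the lower bound, the 3 vertices {1, 6, 7} are pairwise adjacent, and any tree decomposition puts a clique entirely inside one bag — forcing width ≥ 2. Combining the bounds, tw(G) = 2.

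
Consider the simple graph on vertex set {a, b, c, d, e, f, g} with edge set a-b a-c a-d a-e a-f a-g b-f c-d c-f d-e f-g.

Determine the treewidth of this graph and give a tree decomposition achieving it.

Treewidth 2.
Bags: B1 = {a, f, g}  B2 = {a, c, f}  B3 = {a, b, f}  B4 = {a, c, d}  B5 = {a, d, e}
Tree: B1–B2, B2–B3, B2–B4, B4–B5

Each bag holds 3 vertices, so the decomposition has width 2, which upper-bounds the treewidth. For the lower bound, the 3 vertices {a, d, e} are pairwise adjacent, and any tree decomposition puts a clique entirely inside one bag — forcing width ≥ 2. Hence tw(G) = 2 exactly.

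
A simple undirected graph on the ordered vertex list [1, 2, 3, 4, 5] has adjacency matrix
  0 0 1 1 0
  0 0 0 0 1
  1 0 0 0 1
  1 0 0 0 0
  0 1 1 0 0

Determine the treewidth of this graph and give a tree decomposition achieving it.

Every bag has size at most 2, so the width is 2 − 1 = 1 and tw(G) ≤ 1. G has an edge, so its treewidth is at least 1. The upper and lower bounds meet at 1, so that is the treewidth.

Treewidth 1.
One such decomposition:
Bags: B1 = {2, 5}  B2 = {3, 5}  B3 = {1, 3}  B4 = {1, 4}
Tree: B1–B2, B2–B3, B3–B4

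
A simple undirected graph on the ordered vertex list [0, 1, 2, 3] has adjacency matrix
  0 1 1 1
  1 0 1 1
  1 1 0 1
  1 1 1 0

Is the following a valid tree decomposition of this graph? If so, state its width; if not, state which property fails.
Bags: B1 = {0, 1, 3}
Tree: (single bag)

No — vertex 2 appears in no bag.

A tree decomposition must satisfy three properties: every vertex lies in some bag; for every edge, both endpoints lie together in some bag; and for every vertex, the bags containing it form a connected subtree. Here vertex 2 appears in no bag, so the decomposition is invalid.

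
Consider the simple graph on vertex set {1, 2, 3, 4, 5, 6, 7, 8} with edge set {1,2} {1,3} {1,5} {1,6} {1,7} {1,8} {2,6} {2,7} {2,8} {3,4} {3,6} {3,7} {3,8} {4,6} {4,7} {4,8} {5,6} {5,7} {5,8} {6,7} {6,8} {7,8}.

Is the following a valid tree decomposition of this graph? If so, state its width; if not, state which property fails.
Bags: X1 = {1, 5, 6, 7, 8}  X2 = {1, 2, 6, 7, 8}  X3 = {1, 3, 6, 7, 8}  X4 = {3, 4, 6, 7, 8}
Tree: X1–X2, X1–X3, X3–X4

Yes; width 4.

Every vertex of G appears in some bag (union = {1, 2, 3, 4, 5, 6, 7, 8}); every edge is covered by a bag; and for each vertex v the set of bags containing v is connected in the bag tree. The decomposition is therefore valid. The largest bag has 5 vertices, so the width is 4.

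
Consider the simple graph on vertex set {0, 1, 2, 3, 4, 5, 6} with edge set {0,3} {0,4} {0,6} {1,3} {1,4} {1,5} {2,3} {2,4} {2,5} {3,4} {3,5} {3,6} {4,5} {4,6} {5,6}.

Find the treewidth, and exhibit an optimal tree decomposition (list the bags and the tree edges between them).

Treewidth 3.
Bags: B1 = {1, 3, 4, 5}  B2 = {3, 4, 5, 6}  B3 = {0, 3, 4, 6}  B4 = {2, 3, 4, 5}
Tree: B1–B2, B2–B3, B2–B4

Every bag has size at most 4, so the width is 4 − 1 = 3 and tw(G) ≤ 3. On the other hand G contains the 4-clique {0, 3, 4, 6}. A clique must lie in a single bag of any decomposition, so no decomposition can have width below 3. Hence tw(G) = 3 exactly.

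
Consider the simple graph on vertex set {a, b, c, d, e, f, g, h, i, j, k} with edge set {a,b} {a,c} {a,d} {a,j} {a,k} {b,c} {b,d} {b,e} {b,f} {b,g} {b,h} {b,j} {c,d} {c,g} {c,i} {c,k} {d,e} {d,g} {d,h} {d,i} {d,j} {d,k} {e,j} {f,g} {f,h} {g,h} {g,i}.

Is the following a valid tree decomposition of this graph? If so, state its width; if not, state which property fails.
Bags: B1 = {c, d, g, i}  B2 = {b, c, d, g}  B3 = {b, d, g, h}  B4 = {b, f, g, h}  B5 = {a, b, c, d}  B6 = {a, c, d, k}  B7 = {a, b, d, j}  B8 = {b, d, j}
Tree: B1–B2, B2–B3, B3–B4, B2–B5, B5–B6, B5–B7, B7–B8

No — vertex e appears in no bag.

A tree decomposition must satisfy three properties: every vertex lies in some bag; for every edge, both endpoints lie together in some bag; and for every vertex, the bags containing it form a connected subtree. Here vertex e appears in no bag, so the decomposition is invalid.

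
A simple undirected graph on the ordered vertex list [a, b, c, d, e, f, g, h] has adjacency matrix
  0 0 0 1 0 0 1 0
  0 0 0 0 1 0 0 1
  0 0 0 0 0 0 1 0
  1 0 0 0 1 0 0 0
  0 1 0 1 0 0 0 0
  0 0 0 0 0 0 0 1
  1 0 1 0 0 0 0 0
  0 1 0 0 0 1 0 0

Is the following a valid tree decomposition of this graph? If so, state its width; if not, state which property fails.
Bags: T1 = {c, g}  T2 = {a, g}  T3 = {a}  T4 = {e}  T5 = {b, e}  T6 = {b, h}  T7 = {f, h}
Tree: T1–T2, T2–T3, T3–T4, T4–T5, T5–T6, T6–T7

A tree decomposition must satisfy three properties: every vertex lies in some bag; for every edge, both endpoints lie together in some bag; and for every vertex, the bags containing it form a connected subtree. Here vertex d appears in no bag, so the decomposition is invalid.

No — vertex d appears in no bag.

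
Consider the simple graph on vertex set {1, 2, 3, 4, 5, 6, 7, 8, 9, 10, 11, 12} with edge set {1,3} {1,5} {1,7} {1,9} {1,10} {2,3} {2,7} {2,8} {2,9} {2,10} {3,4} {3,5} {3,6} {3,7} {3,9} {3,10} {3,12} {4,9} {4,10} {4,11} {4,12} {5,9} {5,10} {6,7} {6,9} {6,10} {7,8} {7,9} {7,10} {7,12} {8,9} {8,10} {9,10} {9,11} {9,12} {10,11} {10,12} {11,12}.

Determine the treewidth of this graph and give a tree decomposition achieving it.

Treewidth 4.
One optimal decomposition is:
Bags: B1 = {2, 3, 7, 9, 10}  B2 = {1, 3, 7, 9, 10}  B3 = {1, 3, 5, 9, 10}  B4 = {3, 7, 9, 10, 12}  B5 = {3, 6, 7, 9, 10}  B6 = {3, 4, 9, 10, 12}  B7 = {4, 9, 10, 11, 12}  B8 = {2, 7, 8, 9, 10}
Tree: B1–B2, B2–B3, B1–B4, B1–B5, B4–B6, B6–B7, B1–B8

Each bag holds 5 vertices, so the decomposition has width 4, which upper-bounds the treewidth. On the other hand G contains the 5-clique {2, 7, 8, 9, 10}. A clique must lie in a single bag of any decomposition, so no decomposition can have width below 4. The upper and lower bounds meet at 4, so that is the treewidth.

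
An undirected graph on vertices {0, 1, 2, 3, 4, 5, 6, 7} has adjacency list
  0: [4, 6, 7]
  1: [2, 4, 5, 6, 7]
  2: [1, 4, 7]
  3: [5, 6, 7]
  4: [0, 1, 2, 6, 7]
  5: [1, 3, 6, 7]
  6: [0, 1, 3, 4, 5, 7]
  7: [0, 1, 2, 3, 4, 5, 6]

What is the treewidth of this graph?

3

A width-3 tree decomposition is:
Bags: B1 = {1, 4, 6, 7}  B2 = {1, 5, 6, 7}  B3 = {0, 4, 6, 7}  B4 = {3, 5, 6, 7}  B5 = {1, 2, 4, 7}
Tree: B1–B2, B1–B3, B2–B4, B1–B5
Every bag has size at most 4, so the width is 4 − 1 = 3 and tw(G) ≤ 3. For the lower bound, the 4 vertices {1, 2, 4, 7} are pairwise adjacent, and any tree decomposition puts a clique entirely inside one bag — forcing width ≥ 3. Therefore the treewidth is 3.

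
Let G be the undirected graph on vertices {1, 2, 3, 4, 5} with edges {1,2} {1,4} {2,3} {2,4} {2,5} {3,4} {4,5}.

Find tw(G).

A width-2 tree decomposition is:
Bags: B1 = {2, 4, 5}  B2 = {2, 3, 4}  B3 = {1, 2, 4}
Tree: B1–B2, B1–B3
Every bag has size at most 3, so the width is 3 − 1 = 2 and tw(G) ≤ 2. Conversely, {1, 2, 4} is a clique of size 3, and the vertices of any clique must share a bag in every tree decomposition; so some bag has ≥ 3 vertices and tw(G) ≥ 2. Combining the bounds, tw(G) = 2.

2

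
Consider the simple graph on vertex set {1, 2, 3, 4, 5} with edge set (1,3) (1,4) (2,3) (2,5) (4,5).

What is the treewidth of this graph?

A width-2 tree decomposition is:
Bags: B1 = {1, 2, 3}  B2 = {1, 2, 5}  B3 = {1, 4, 5}
Tree: B1–B2, B2–B3
The largest bag has 3 vertices, giving width 2; this decomposition certifies tw(G) ≤ 2. Since 1–3–2–5–4–1 is a cycle in G, G is not acyclic. Forests are exactly the graphs of treewidth ≤ 1, so tw(G) ≥ 2. Therefore the treewidth is 2.

2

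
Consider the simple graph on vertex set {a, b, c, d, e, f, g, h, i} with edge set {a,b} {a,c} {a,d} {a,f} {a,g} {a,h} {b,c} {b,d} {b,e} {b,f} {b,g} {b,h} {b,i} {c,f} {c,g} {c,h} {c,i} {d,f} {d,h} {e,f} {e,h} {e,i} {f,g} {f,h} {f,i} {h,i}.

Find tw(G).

4

A width-4 tree decomposition is:
Bags: B1 = {b, c, f, h, i}  B2 = {b, e, f, h, i}  B3 = {a, b, c, f, h}  B4 = {a, b, c, f, g}  B5 = {a, b, d, f, h}
Tree: B1–B2, B1–B3, B3–B4, B3–B5
Each bag holds 5 vertices, so the decomposition has width 4, which upper-bounds the treewidth. On the other hand G contains the 5-clique {a, b, c, f, g}. A clique must lie in a single bag of any decomposition, so no decomposition can have width below 4. Therefore the treewidth is 4.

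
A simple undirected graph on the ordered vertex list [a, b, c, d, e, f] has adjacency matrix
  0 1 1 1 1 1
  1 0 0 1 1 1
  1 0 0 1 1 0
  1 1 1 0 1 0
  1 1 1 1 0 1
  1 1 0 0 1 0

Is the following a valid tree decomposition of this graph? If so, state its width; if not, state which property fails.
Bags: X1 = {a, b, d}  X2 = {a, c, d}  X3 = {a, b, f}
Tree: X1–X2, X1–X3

A tree decomposition must satisfy three properties: every vertex lies in some bag; for every edge, both endpoints lie together in some bag; and for every vertex, the bags containing it form a connected subtree. Here vertex e appears in no bag, so the decomposition is invalid.

No — vertex e appears in no bag.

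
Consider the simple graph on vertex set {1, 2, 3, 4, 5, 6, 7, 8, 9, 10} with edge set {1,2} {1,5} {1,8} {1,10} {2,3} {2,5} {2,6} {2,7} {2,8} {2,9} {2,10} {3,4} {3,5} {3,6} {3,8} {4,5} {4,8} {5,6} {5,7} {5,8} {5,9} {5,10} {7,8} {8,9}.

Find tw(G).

3

A width-3 tree decomposition is:
Bags: B1 = {2, 3, 5, 8}  B2 = {2, 5, 7, 8}  B3 = {1, 2, 5, 8}  B4 = {3, 4, 5, 8}  B5 = {2, 3, 5, 6}  B6 = {2, 5, 8, 9}  B7 = {1, 2, 5, 10}
Tree: B1–B2, B1–B3, B1–B4, B1–B5, B3–B6, B3–B7
The largest bag has 4 vertices, giving width 3; this decomposition certifies tw(G) ≤ 3. On the other hand G contains the 4-clique {1, 2, 5, 8}. A clique must lie in a single bag of any decomposition, so no decomposition can have width below 3. Therefore the treewidth is 3.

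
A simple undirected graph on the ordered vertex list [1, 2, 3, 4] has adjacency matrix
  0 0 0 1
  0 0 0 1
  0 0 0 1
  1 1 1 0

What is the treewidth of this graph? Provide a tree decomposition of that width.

Every bag has size at most 2, so the width is 2 − 1 = 1 and tw(G) ≤ 1. G has an edge, so its treewidth is at least 1. Therefore the treewidth is 1.

Treewidth 1.
One such decomposition:
Bags: B1 = {1, 4}  B2 = {2, 4}  B3 = {3, 4}
Tree: B1–B2, B1–B3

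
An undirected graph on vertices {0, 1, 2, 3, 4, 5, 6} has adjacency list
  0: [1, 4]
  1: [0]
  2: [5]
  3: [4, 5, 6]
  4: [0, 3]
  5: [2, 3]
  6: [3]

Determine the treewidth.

A width-1 tree decomposition is:
Bags: B1 = {3, 5}  B2 = {3, 4}  B3 = {0, 4}  B4 = {0, 1}  B5 = {2, 5}  B6 = {3, 6}
Tree: B1–B2, B2–B3, B3–B4, B1–B5, B2–B6
Every bag has size at most 2, so the width is 2 − 1 = 1 and tw(G) ≤ 1. Any graph with an edge has treewidth ≥ 1, and G has the edge 3–5. Hence tw(G) = 1 exactly.

1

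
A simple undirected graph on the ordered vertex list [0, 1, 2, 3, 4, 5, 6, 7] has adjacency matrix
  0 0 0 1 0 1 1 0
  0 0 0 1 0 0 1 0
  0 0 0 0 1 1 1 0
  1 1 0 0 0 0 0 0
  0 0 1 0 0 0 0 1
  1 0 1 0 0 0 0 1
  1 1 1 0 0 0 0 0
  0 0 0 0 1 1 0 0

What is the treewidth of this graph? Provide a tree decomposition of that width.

Every bag has size at most 3, so the width is 3 − 1 = 2 and tw(G) ≤ 2. For the lower bound, G contains the cycle 3–1–6–0–3, so G is not a forest; only forests have treewidth ≤ 1, hence tw(G) ≥ 2. Therefore the treewidth is 2.

Treewidth 2.
Bags: B1 = {0, 1, 3}  B2 = {0, 1, 6}  B3 = {0, 5, 6}  B4 = {2, 5, 6}  B5 = {2, 5, 7}  B6 = {2, 4, 7}
Tree: B1–B2, B2–B3, B3–B4, B4–B5, B5–B6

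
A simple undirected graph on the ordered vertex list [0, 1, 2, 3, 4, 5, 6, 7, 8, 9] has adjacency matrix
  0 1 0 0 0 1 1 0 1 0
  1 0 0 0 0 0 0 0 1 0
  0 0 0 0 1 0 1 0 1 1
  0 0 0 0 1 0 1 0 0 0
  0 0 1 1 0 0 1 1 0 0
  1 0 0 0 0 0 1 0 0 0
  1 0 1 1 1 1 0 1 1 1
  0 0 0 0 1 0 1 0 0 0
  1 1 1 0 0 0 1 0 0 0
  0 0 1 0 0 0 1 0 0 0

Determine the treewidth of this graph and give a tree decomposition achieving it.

Each bag holds 3 vertices, so the decomposition has width 2, which upper-bounds the treewidth. On the other hand G contains the 3-clique {0, 1, 8}. A clique must lie in a single bag of any decomposition, so no decomposition can have width below 2. Therefore the treewidth is 2.

Treewidth 2.
Bags: B1 = {0, 6, 8}  B2 = {0, 1, 8}  B3 = {2, 6, 8}  B4 = {2, 4, 6}  B5 = {4, 6, 7}  B6 = {2, 6, 9}  B7 = {0, 5, 6}  B8 = {3, 4, 6}
Tree: B1–B2, B1–B3, B3–B4, B4–B5, B3–B6, B1–B7, B4–B8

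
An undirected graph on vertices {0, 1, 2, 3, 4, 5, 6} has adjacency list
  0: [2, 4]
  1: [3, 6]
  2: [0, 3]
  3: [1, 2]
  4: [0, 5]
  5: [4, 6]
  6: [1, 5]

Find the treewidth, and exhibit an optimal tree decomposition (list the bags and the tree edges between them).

Each bag holds 3 vertices, so the decomposition has width 2, which upper-bounds the treewidth. For the lower bound, G contains the cycle 3–1–6–5–4–0–2–3, so G is not a forest; only forests have treewidth ≤ 1, hence tw(G) ≥ 2. Combining the bounds, tw(G) = 2.

Treewidth 2.
Bags: B1 = {1, 3, 6}  B2 = {3, 5, 6}  B3 = {3, 4, 5}  B4 = {0, 3, 4}  B5 = {0, 2, 3}
Tree: B1–B2, B2–B3, B3–B4, B4–B5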